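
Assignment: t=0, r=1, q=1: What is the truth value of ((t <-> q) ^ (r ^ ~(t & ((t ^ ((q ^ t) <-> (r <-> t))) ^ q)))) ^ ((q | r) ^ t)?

t <-> q = 0 <-> 1 = 0
q ^ t = 1 ^ 0 = 1
r <-> t = 1 <-> 0 = 0
(q ^ t) <-> (r <-> t) = 1 <-> 0 = 0
t ^ ((q ^ t) <-> (r <-> t)) = 0 ^ 0 = 0
(t ^ ((q ^ t) <-> (r <-> t))) ^ q = 0 ^ 1 = 1
t & ((t ^ ((q ^ t) <-> (r <-> t))) ^ q) = 0 & 1 = 0
~(t & ((t ^ ((q ^ t) <-> (r <-> t))) ^ q)) = ~0 = 1
r ^ ~(t & ((t ^ ((q ^ t) <-> (r <-> t))) ^ q)) = 1 ^ 1 = 0
(t <-> q) ^ (r ^ ~(t & ((t ^ ((q ^ t) <-> (r <-> t))) ^ q))) = 0 ^ 0 = 0
q | r = 1 | 1 = 1
(q | r) ^ t = 1 ^ 0 = 1
((t <-> q) ^ (r ^ ~(t & ((t ^ ((q ^ t) <-> (r <-> t))) ^ q)))) ^ ((q | r) ^ t) = 0 ^ 1 = 1

1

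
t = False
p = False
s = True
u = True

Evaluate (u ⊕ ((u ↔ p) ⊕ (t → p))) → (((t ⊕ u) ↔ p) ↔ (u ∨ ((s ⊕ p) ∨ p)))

Substituting t=False, p=False, s=True, u=True:
u ↔ p = True ↔ False = False
t → p = False → False = True
(u ↔ p) ⊕ (t → p) = False ⊕ True = True
u ⊕ ((u ↔ p) ⊕ (t → p)) = True ⊕ True = False
t ⊕ u = False ⊕ True = True
(t ⊕ u) ↔ p = True ↔ False = False
s ⊕ p = True ⊕ False = True
(s ⊕ p) ∨ p = True ∨ False = True
u ∨ ((s ⊕ p) ∨ p) = True ∨ True = True
((t ⊕ u) ↔ p) ↔ (u ∨ ((s ⊕ p) ∨ p)) = False ↔ True = False
(u ⊕ ((u ↔ p) ⊕ (t → p))) → (((t ⊕ u) ↔ p) ↔ (u ∨ ((s ⊕ p) ∨ p))) = False → False = True

True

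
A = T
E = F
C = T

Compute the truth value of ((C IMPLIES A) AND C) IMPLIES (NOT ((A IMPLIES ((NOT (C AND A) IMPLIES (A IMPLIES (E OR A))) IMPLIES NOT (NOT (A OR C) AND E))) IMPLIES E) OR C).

T

Substituting A=T, E=F, C=T:
C IMPLIES A = T IMPLIES T = T
(C IMPLIES A) AND C = T AND T = T
C AND A = T AND T = T
NOT (C AND A) = NOT T = F
E OR A = F OR T = T
A IMPLIES (E OR A) = T IMPLIES T = T
NOT (C AND A) IMPLIES (A IMPLIES (E OR A)) = F IMPLIES T = T
A OR C = T OR T = T
NOT (A OR C) = NOT T = F
NOT (A OR C) AND E = F AND F = F
NOT (NOT (A OR C) AND E) = NOT F = T
(NOT (C AND A) IMPLIES (A IMPLIES (E OR A))) IMPLIES NOT (NOT (A OR C) AND E) = T IMPLIES T = T
A IMPLIES ((NOT (C AND A) IMPLIES (A IMPLIES (E OR A))) IMPLIES NOT (NOT (A OR C) AND E)) = T IMPLIES T = T
(A IMPLIES ((NOT (C AND A) IMPLIES (A IMPLIES (E OR A))) IMPLIES NOT (NOT (A OR C) AND E))) IMPLIES E = T IMPLIES F = F
NOT ((A IMPLIES ((NOT (C AND A) IMPLIES (A IMPLIES (E OR A))) IMPLIES NOT (NOT (A OR C) AND E))) IMPLIES E) = NOT F = T
NOT ((A IMPLIES ((NOT (C AND A) IMPLIES (A IMPLIES (E OR A))) IMPLIES NOT (NOT (A OR C) AND E))) IMPLIES E) OR C = T OR T = T
((C IMPLIES A) AND C) IMPLIES (NOT ((A IMPLIES ((NOT (C AND A) IMPLIES (A IMPLIES (E OR A))) IMPLIES NOT (NOT (A OR C) AND E))) IMPLIES E) OR C) = T IMPLIES T = T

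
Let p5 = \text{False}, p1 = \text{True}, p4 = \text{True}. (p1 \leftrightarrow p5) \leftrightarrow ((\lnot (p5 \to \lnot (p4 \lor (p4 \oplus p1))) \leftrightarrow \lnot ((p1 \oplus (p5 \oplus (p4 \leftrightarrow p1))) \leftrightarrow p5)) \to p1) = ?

p1 \leftrightarrow p5 = \text{True} \leftrightarrow \text{False} = \text{False}
p4 \oplus p1 = \text{True} \oplus \text{True} = \text{False}
p4 \lor (p4 \oplus p1) = \text{True} \lor \text{False} = \text{True}
\lnot (p4 \lor (p4 \oplus p1)) = \lnot \text{True} = \text{False}
p5 \to \lnot (p4 \lor (p4 \oplus p1)) = \text{False} \to \text{False} = \text{True}
\lnot (p5 \to \lnot (p4 \lor (p4 \oplus p1))) = \lnot \text{True} = \text{False}
p4 \leftrightarrow p1 = \text{True} \leftrightarrow \text{True} = \text{True}
p5 \oplus (p4 \leftrightarrow p1) = \text{False} \oplus \text{True} = \text{True}
p1 \oplus (p5 \oplus (p4 \leftrightarrow p1)) = \text{True} \oplus \text{True} = \text{False}
(p1 \oplus (p5 \oplus (p4 \leftrightarrow p1))) \leftrightarrow p5 = \text{False} \leftrightarrow \text{False} = \text{True}
\lnot ((p1 \oplus (p5 \oplus (p4 \leftrightarrow p1))) \leftrightarrow p5) = \lnot \text{True} = \text{False}
\lnot (p5 \to \lnot (p4 \lor (p4 \oplus p1))) \leftrightarrow \lnot ((p1 \oplus (p5 \oplus (p4 \leftrightarrow p1))) \leftrightarrow p5) = \text{False} \leftrightarrow \text{False} = \text{True}
(\lnot (p5 \to \lnot (p4 \lor (p4 \oplus p1))) \leftrightarrow \lnot ((p1 \oplus (p5 \oplus (p4 \leftrightarrow p1))) \leftrightarrow p5)) \to p1 = \text{True} \to \text{True} = \text{True}
(p1 \leftrightarrow p5) \leftrightarrow ((\lnot (p5 \to \lnot (p4 \lor (p4 \oplus p1))) \leftrightarrow \lnot ((p1 \oplus (p5 \oplus (p4 \leftrightarrow p1))) \leftrightarrow p5)) \to p1) = \text{False} \leftrightarrow \text{True} = \text{False}

\text{False}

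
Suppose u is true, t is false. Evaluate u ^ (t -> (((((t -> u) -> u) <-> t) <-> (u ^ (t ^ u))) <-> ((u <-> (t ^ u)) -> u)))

t -> u = 0 -> 1 = 1
(t -> u) -> u = 1 -> 1 = 1
((t -> u) -> u) <-> t = 1 <-> 0 = 0
t ^ u = 0 ^ 1 = 1
u ^ (t ^ u) = 1 ^ 1 = 0
(((t -> u) -> u) <-> t) <-> (u ^ (t ^ u)) = 0 <-> 0 = 1
t ^ u = 0 ^ 1 = 1
u <-> (t ^ u) = 1 <-> 1 = 1
(u <-> (t ^ u)) -> u = 1 -> 1 = 1
((((t -> u) -> u) <-> t) <-> (u ^ (t ^ u))) <-> ((u <-> (t ^ u)) -> u) = 1 <-> 1 = 1
t -> (((((t -> u) -> u) <-> t) <-> (u ^ (t ^ u))) <-> ((u <-> (t ^ u)) -> u)) = 0 -> 1 = 1
u ^ (t -> (((((t -> u) -> u) <-> t) <-> (u ^ (t ^ u))) <-> ((u <-> (t ^ u)) -> u))) = 1 ^ 1 = 0

0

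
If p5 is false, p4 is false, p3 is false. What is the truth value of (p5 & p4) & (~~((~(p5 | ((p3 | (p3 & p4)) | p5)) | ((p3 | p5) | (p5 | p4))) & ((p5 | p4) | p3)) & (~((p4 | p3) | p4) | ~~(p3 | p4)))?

Substituting p5=False, p4=False, p3=False:
p5 & p4 = False & False = False
p3 & p4 = False & False = False
p3 | (p3 & p4) = False | False = False
(p3 | (p3 & p4)) | p5 = False | False = False
p5 | ((p3 | (p3 & p4)) | p5) = False | False = False
~(p5 | ((p3 | (p3 & p4)) | p5)) = ~False = True
p3 | p5 = False | False = False
p5 | p4 = False | False = False
(p3 | p5) | (p5 | p4) = False | False = False
~(p5 | ((p3 | (p3 & p4)) | p5)) | ((p3 | p5) | (p5 | p4)) = True | False = True
p5 | p4 = False | False = False
(p5 | p4) | p3 = False | False = False
(~(p5 | ((p3 | (p3 & p4)) | p5)) | ((p3 | p5) | (p5 | p4))) & ((p5 | p4) | p3) = True & False = False
~((~(p5 | ((p3 | (p3 & p4)) | p5)) | ((p3 | p5) | (p5 | p4))) & ((p5 | p4) | p3)) = ~False = True
~~((~(p5 | ((p3 | (p3 & p4)) | p5)) | ((p3 | p5) | (p5 | p4))) & ((p5 | p4) | p3)) = ~True = False
p4 | p3 = False | False = False
(p4 | p3) | p4 = False | False = False
~((p4 | p3) | p4) = ~False = True
p3 | p4 = False | False = False
~(p3 | p4) = ~False = True
~~(p3 | p4) = ~True = False
~((p4 | p3) | p4) | ~~(p3 | p4) = True | False = True
~~((~(p5 | ((p3 | (p3 & p4)) | p5)) | ((p3 | p5) | (p5 | p4))) & ((p5 | p4) | p3)) & (~((p4 | p3) | p4) | ~~(p3 | p4)) = False & True = False
(p5 & p4) & (~~((~(p5 | ((p3 | (p3 & p4)) | p5)) | ((p3 | p5) | (p5 | p4))) & ((p5 | p4) | p3)) & (~((p4 | p3) | p4) | ~~(p3 | p4))) = False & False = False

False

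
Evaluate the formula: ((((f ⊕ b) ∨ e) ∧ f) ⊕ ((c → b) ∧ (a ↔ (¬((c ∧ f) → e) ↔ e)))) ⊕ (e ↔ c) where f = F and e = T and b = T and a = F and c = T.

f ⊕ b = F ⊕ T = T
(f ⊕ b) ∨ e = T ∨ T = T
((f ⊕ b) ∨ e) ∧ f = T ∧ F = F
c → b = T → T = T
c ∧ f = T ∧ F = F
(c ∧ f) → e = F → T = T
¬((c ∧ f) → e) = ¬T = F
¬((c ∧ f) → e) ↔ e = F ↔ T = F
a ↔ (¬((c ∧ f) → e) ↔ e) = F ↔ F = T
(c → b) ∧ (a ↔ (¬((c ∧ f) → e) ↔ e)) = T ∧ T = T
(((f ⊕ b) ∨ e) ∧ f) ⊕ ((c → b) ∧ (a ↔ (¬((c ∧ f) → e) ↔ e))) = F ⊕ T = T
e ↔ c = T ↔ T = T
((((f ⊕ b) ∨ e) ∧ f) ⊕ ((c → b) ∧ (a ↔ (¬((c ∧ f) → e) ↔ e)))) ⊕ (e ↔ c) = T ⊕ T = F

F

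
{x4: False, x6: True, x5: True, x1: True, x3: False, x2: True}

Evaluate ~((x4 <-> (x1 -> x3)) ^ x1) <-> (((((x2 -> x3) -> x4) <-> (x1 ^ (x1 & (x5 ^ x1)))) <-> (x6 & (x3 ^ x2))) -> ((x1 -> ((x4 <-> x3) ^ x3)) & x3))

False

x1 -> x3 = True -> False = False
x4 <-> (x1 -> x3) = False <-> False = True
(x4 <-> (x1 -> x3)) ^ x1 = True ^ True = False
~((x4 <-> (x1 -> x3)) ^ x1) = ~False = True
x2 -> x3 = True -> False = False
(x2 -> x3) -> x4 = False -> False = True
x5 ^ x1 = True ^ True = False
x1 & (x5 ^ x1) = True & False = False
x1 ^ (x1 & (x5 ^ x1)) = True ^ False = True
((x2 -> x3) -> x4) <-> (x1 ^ (x1 & (x5 ^ x1))) = True <-> True = True
x3 ^ x2 = False ^ True = True
x6 & (x3 ^ x2) = True & True = True
(((x2 -> x3) -> x4) <-> (x1 ^ (x1 & (x5 ^ x1)))) <-> (x6 & (x3 ^ x2)) = True <-> True = True
x4 <-> x3 = False <-> False = True
(x4 <-> x3) ^ x3 = True ^ False = True
x1 -> ((x4 <-> x3) ^ x3) = True -> True = True
(x1 -> ((x4 <-> x3) ^ x3)) & x3 = True & False = False
((((x2 -> x3) -> x4) <-> (x1 ^ (x1 & (x5 ^ x1)))) <-> (x6 & (x3 ^ x2))) -> ((x1 -> ((x4 <-> x3) ^ x3)) & x3) = True -> False = False
~((x4 <-> (x1 -> x3)) ^ x1) <-> (((((x2 -> x3) -> x4) <-> (x1 ^ (x1 & (x5 ^ x1)))) <-> (x6 & (x3 ^ x2))) -> ((x1 -> ((x4 <-> x3) ^ x3)) & x3)) = True <-> False = False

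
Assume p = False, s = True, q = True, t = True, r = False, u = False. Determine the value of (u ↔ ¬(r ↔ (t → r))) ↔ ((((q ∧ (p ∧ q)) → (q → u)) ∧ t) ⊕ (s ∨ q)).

t → r = True → False = False
r ↔ (t → r) = False ↔ False = True
¬(r ↔ (t → r)) = ¬True = False
u ↔ ¬(r ↔ (t → r)) = False ↔ False = True
p ∧ q = False ∧ True = False
q ∧ (p ∧ q) = True ∧ False = False
q → u = True → False = False
(q ∧ (p ∧ q)) → (q → u) = False → False = True
((q ∧ (p ∧ q)) → (q → u)) ∧ t = True ∧ True = True
s ∨ q = True ∨ True = True
(((q ∧ (p ∧ q)) → (q → u)) ∧ t) ⊕ (s ∨ q) = True ⊕ True = False
(u ↔ ¬(r ↔ (t → r))) ↔ ((((q ∧ (p ∧ q)) → (q → u)) ∧ t) ⊕ (s ∨ q)) = True ↔ False = False

False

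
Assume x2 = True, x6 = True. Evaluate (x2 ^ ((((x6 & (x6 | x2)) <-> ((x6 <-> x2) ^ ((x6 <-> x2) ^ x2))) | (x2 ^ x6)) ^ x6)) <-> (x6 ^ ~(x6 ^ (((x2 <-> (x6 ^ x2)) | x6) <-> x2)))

False

Substituting x2=True, x6=True:
x6 | x2 = True | True = True
x6 & (x6 | x2) = True & True = True
x6 <-> x2 = True <-> True = True
x6 <-> x2 = True <-> True = True
(x6 <-> x2) ^ x2 = True ^ True = False
(x6 <-> x2) ^ ((x6 <-> x2) ^ x2) = True ^ False = True
(x6 & (x6 | x2)) <-> ((x6 <-> x2) ^ ((x6 <-> x2) ^ x2)) = True <-> True = True
x2 ^ x6 = True ^ True = False
((x6 & (x6 | x2)) <-> ((x6 <-> x2) ^ ((x6 <-> x2) ^ x2))) | (x2 ^ x6) = True | False = True
(((x6 & (x6 | x2)) <-> ((x6 <-> x2) ^ ((x6 <-> x2) ^ x2))) | (x2 ^ x6)) ^ x6 = True ^ True = False
x2 ^ ((((x6 & (x6 | x2)) <-> ((x6 <-> x2) ^ ((x6 <-> x2) ^ x2))) | (x2 ^ x6)) ^ x6) = True ^ False = True
x6 ^ x2 = True ^ True = False
x2 <-> (x6 ^ x2) = True <-> False = False
(x2 <-> (x6 ^ x2)) | x6 = False | True = True
((x2 <-> (x6 ^ x2)) | x6) <-> x2 = True <-> True = True
x6 ^ (((x2 <-> (x6 ^ x2)) | x6) <-> x2) = True ^ True = False
~(x6 ^ (((x2 <-> (x6 ^ x2)) | x6) <-> x2)) = ~False = True
x6 ^ ~(x6 ^ (((x2 <-> (x6 ^ x2)) | x6) <-> x2)) = True ^ True = False
(x2 ^ ((((x6 & (x6 | x2)) <-> ((x6 <-> x2) ^ ((x6 <-> x2) ^ x2))) | (x2 ^ x6)) ^ x6)) <-> (x6 ^ ~(x6 ^ (((x2 <-> (x6 ^ x2)) | x6) <-> x2))) = True <-> False = False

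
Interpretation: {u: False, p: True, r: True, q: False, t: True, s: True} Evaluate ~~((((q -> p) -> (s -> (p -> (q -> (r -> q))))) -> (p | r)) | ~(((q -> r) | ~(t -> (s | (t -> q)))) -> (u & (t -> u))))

q -> p = False -> True = True
r -> q = True -> False = False
q -> (r -> q) = False -> False = True
p -> (q -> (r -> q)) = True -> True = True
s -> (p -> (q -> (r -> q))) = True -> True = True
(q -> p) -> (s -> (p -> (q -> (r -> q)))) = True -> True = True
p | r = True | True = True
((q -> p) -> (s -> (p -> (q -> (r -> q))))) -> (p | r) = True -> True = True
q -> r = False -> True = True
t -> q = True -> False = False
s | (t -> q) = True | False = True
t -> (s | (t -> q)) = True -> True = True
~(t -> (s | (t -> q))) = ~True = False
(q -> r) | ~(t -> (s | (t -> q))) = True | False = True
t -> u = True -> False = False
u & (t -> u) = False & False = False
((q -> r) | ~(t -> (s | (t -> q)))) -> (u & (t -> u)) = True -> False = False
~(((q -> r) | ~(t -> (s | (t -> q)))) -> (u & (t -> u))) = ~False = True
(((q -> p) -> (s -> (p -> (q -> (r -> q))))) -> (p | r)) | ~(((q -> r) | ~(t -> (s | (t -> q)))) -> (u & (t -> u))) = True | True = True
~((((q -> p) -> (s -> (p -> (q -> (r -> q))))) -> (p | r)) | ~(((q -> r) | ~(t -> (s | (t -> q)))) -> (u & (t -> u)))) = ~True = False
~~((((q -> p) -> (s -> (p -> (q -> (r -> q))))) -> (p | r)) | ~(((q -> r) | ~(t -> (s | (t -> q)))) -> (u & (t -> u)))) = ~False = True

True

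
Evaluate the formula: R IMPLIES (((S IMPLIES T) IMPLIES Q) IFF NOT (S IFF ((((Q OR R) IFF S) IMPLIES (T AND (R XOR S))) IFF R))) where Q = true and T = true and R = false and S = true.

true

S IMPLIES T = true IMPLIES true = true
(S IMPLIES T) IMPLIES Q = true IMPLIES true = true
Q OR R = true OR false = true
(Q OR R) IFF S = true IFF true = true
R XOR S = false XOR true = true
T AND (R XOR S) = true AND true = true
((Q OR R) IFF S) IMPLIES (T AND (R XOR S)) = true IMPLIES true = true
(((Q OR R) IFF S) IMPLIES (T AND (R XOR S))) IFF R = true IFF false = false
S IFF ((((Q OR R) IFF S) IMPLIES (T AND (R XOR S))) IFF R) = true IFF false = false
NOT (S IFF ((((Q OR R) IFF S) IMPLIES (T AND (R XOR S))) IFF R)) = NOT false = true
((S IMPLIES T) IMPLIES Q) IFF NOT (S IFF ((((Q OR R) IFF S) IMPLIES (T AND (R XOR S))) IFF R)) = true IFF true = true
R IMPLIES (((S IMPLIES T) IMPLIES Q) IFF NOT (S IFF ((((Q OR R) IFF S) IMPLIES (T AND (R XOR S))) IFF R))) = false IMPLIES true = true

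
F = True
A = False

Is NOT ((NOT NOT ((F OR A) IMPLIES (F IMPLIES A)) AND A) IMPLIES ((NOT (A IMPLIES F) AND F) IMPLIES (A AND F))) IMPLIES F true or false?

F OR A = True OR False = True
F IMPLIES A = True IMPLIES False = False
(F OR A) IMPLIES (F IMPLIES A) = True IMPLIES False = False
NOT ((F OR A) IMPLIES (F IMPLIES A)) = NOT False = True
NOT NOT ((F OR A) IMPLIES (F IMPLIES A)) = NOT True = False
NOT NOT ((F OR A) IMPLIES (F IMPLIES A)) AND A = False AND False = False
A IMPLIES F = False IMPLIES True = True
NOT (A IMPLIES F) = NOT True = False
NOT (A IMPLIES F) AND F = False AND True = False
A AND F = False AND True = False
(NOT (A IMPLIES F) AND F) IMPLIES (A AND F) = False IMPLIES False = True
(NOT NOT ((F OR A) IMPLIES (F IMPLIES A)) AND A) IMPLIES ((NOT (A IMPLIES F) AND F) IMPLIES (A AND F)) = False IMPLIES True = True
NOT ((NOT NOT ((F OR A) IMPLIES (F IMPLIES A)) AND A) IMPLIES ((NOT (A IMPLIES F) AND F) IMPLIES (A AND F))) = NOT True = False
NOT ((NOT NOT ((F OR A) IMPLIES (F IMPLIES A)) AND A) IMPLIES ((NOT (A IMPLIES F) AND F) IMPLIES (A AND F))) IMPLIES F = False IMPLIES True = True

True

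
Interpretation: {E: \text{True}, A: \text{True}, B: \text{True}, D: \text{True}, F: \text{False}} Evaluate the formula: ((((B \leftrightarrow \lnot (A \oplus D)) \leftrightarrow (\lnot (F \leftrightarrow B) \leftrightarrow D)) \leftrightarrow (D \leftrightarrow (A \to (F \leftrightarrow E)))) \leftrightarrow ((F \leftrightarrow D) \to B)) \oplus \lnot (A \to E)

\text{False}

A \oplus D = \text{True} \oplus \text{True} = \text{False}
\lnot (A \oplus D) = \lnot \text{False} = \text{True}
B \leftrightarrow \lnot (A \oplus D) = \text{True} \leftrightarrow \text{True} = \text{True}
F \leftrightarrow B = \text{False} \leftrightarrow \text{True} = \text{False}
\lnot (F \leftrightarrow B) = \lnot \text{False} = \text{True}
\lnot (F \leftrightarrow B) \leftrightarrow D = \text{True} \leftrightarrow \text{True} = \text{True}
(B \leftrightarrow \lnot (A \oplus D)) \leftrightarrow (\lnot (F \leftrightarrow B) \leftrightarrow D) = \text{True} \leftrightarrow \text{True} = \text{True}
F \leftrightarrow E = \text{False} \leftrightarrow \text{True} = \text{False}
A \to (F \leftrightarrow E) = \text{True} \to \text{False} = \text{False}
D \leftrightarrow (A \to (F \leftrightarrow E)) = \text{True} \leftrightarrow \text{False} = \text{False}
((B \leftrightarrow \lnot (A \oplus D)) \leftrightarrow (\lnot (F \leftrightarrow B) \leftrightarrow D)) \leftrightarrow (D \leftrightarrow (A \to (F \leftrightarrow E))) = \text{True} \leftrightarrow \text{False} = \text{False}
F \leftrightarrow D = \text{False} \leftrightarrow \text{True} = \text{False}
(F \leftrightarrow D) \to B = \text{False} \to \text{True} = \text{True}
(((B \leftrightarrow \lnot (A \oplus D)) \leftrightarrow (\lnot (F \leftrightarrow B) \leftrightarrow D)) \leftrightarrow (D \leftrightarrow (A \to (F \leftrightarrow E)))) \leftrightarrow ((F \leftrightarrow D) \to B) = \text{False} \leftrightarrow \text{True} = \text{False}
A \to E = \text{True} \to \text{True} = \text{True}
\lnot (A \to E) = \lnot \text{True} = \text{False}
((((B \leftrightarrow \lnot (A \oplus D)) \leftrightarrow (\lnot (F \leftrightarrow B) \leftrightarrow D)) \leftrightarrow (D \leftrightarrow (A \to (F \leftrightarrow E)))) \leftrightarrow ((F \leftrightarrow D) \to B)) \oplus \lnot (A \to E) = \text{False} \oplus \text{False} = \text{False}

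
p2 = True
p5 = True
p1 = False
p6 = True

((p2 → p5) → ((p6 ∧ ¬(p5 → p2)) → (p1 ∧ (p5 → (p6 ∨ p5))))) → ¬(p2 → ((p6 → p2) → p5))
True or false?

False

Substituting p2=True, p5=True, p1=False, p6=True:
p2 → p5 = True → True = True
p5 → p2 = True → True = True
¬(p5 → p2) = ¬True = False
p6 ∧ ¬(p5 → p2) = True ∧ False = False
p6 ∨ p5 = True ∨ True = True
p5 → (p6 ∨ p5) = True → True = True
p1 ∧ (p5 → (p6 ∨ p5)) = False ∧ True = False
(p6 ∧ ¬(p5 → p2)) → (p1 ∧ (p5 → (p6 ∨ p5))) = False → False = True
(p2 → p5) → ((p6 ∧ ¬(p5 → p2)) → (p1 ∧ (p5 → (p6 ∨ p5)))) = True → True = True
p6 → p2 = True → True = True
(p6 → p2) → p5 = True → True = True
p2 → ((p6 → p2) → p5) = True → True = True
¬(p2 → ((p6 → p2) → p5)) = ¬True = False
((p2 → p5) → ((p6 ∧ ¬(p5 → p2)) → (p1 ∧ (p5 → (p6 ∨ p5))))) → ¬(p2 → ((p6 → p2) → p5)) = True → False = False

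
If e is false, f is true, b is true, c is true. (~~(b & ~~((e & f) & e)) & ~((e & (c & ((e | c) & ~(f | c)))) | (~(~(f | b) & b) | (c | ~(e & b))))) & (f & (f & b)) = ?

e & f = 0 & 1 = 0
(e & f) & e = 0 & 0 = 0
~((e & f) & e) = ~0 = 1
~~((e & f) & e) = ~1 = 0
b & ~~((e & f) & e) = 1 & 0 = 0
~(b & ~~((e & f) & e)) = ~0 = 1
~~(b & ~~((e & f) & e)) = ~1 = 0
e | c = 0 | 1 = 1
f | c = 1 | 1 = 1
~(f | c) = ~1 = 0
(e | c) & ~(f | c) = 1 & 0 = 0
c & ((e | c) & ~(f | c)) = 1 & 0 = 0
e & (c & ((e | c) & ~(f | c))) = 0 & 0 = 0
f | b = 1 | 1 = 1
~(f | b) = ~1 = 0
~(f | b) & b = 0 & 1 = 0
~(~(f | b) & b) = ~0 = 1
e & b = 0 & 1 = 0
~(e & b) = ~0 = 1
c | ~(e & b) = 1 | 1 = 1
~(~(f | b) & b) | (c | ~(e & b)) = 1 | 1 = 1
(e & (c & ((e | c) & ~(f | c)))) | (~(~(f | b) & b) | (c | ~(e & b))) = 0 | 1 = 1
~((e & (c & ((e | c) & ~(f | c)))) | (~(~(f | b) & b) | (c | ~(e & b)))) = ~1 = 0
~~(b & ~~((e & f) & e)) & ~((e & (c & ((e | c) & ~(f | c)))) | (~(~(f | b) & b) | (c | ~(e & b)))) = 0 & 0 = 0
f & b = 1 & 1 = 1
f & (f & b) = 1 & 1 = 1
(~~(b & ~~((e & f) & e)) & ~((e & (c & ((e | c) & ~(f | c)))) | (~(~(f | b) & b) | (c | ~(e & b))))) & (f & (f & b)) = 0 & 1 = 0

0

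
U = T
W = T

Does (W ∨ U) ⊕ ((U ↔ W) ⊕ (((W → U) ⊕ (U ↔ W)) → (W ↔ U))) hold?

W ∨ U = T ∨ T = T
U ↔ W = T ↔ T = T
W → U = T → T = T
U ↔ W = T ↔ T = T
(W → U) ⊕ (U ↔ W) = T ⊕ T = F
W ↔ U = T ↔ T = T
((W → U) ⊕ (U ↔ W)) → (W ↔ U) = F → T = T
(U ↔ W) ⊕ (((W → U) ⊕ (U ↔ W)) → (W ↔ U)) = T ⊕ T = F
(W ∨ U) ⊕ ((U ↔ W) ⊕ (((W → U) ⊕ (U ↔ W)) → (W ↔ U))) = T ⊕ F = T

T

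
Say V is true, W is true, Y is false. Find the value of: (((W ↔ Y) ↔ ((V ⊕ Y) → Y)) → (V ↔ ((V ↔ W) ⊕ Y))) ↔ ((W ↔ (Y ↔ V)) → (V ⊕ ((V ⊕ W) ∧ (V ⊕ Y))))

W ↔ Y = True ↔ False = False
V ⊕ Y = True ⊕ False = True
(V ⊕ Y) → Y = True → False = False
(W ↔ Y) ↔ ((V ⊕ Y) → Y) = False ↔ False = True
V ↔ W = True ↔ True = True
(V ↔ W) ⊕ Y = True ⊕ False = True
V ↔ ((V ↔ W) ⊕ Y) = True ↔ True = True
((W ↔ Y) ↔ ((V ⊕ Y) → Y)) → (V ↔ ((V ↔ W) ⊕ Y)) = True → True = True
Y ↔ V = False ↔ True = False
W ↔ (Y ↔ V) = True ↔ False = False
V ⊕ W = True ⊕ True = False
V ⊕ Y = True ⊕ False = True
(V ⊕ W) ∧ (V ⊕ Y) = False ∧ True = False
V ⊕ ((V ⊕ W) ∧ (V ⊕ Y)) = True ⊕ False = True
(W ↔ (Y ↔ V)) → (V ⊕ ((V ⊕ W) ∧ (V ⊕ Y))) = False → True = True
(((W ↔ Y) ↔ ((V ⊕ Y) → Y)) → (V ↔ ((V ↔ W) ⊕ Y))) ↔ ((W ↔ (Y ↔ V)) → (V ⊕ ((V ⊕ W) ∧ (V ⊕ Y)))) = True ↔ True = True

True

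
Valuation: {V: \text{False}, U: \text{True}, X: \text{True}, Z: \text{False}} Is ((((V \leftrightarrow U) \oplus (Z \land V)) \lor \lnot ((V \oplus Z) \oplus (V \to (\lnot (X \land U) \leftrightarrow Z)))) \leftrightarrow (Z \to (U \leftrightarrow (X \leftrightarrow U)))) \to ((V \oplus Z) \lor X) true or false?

V \leftrightarrow U = \text{False} \leftrightarrow \text{True} = \text{False}
Z \land V = \text{False} \land \text{False} = \text{False}
(V \leftrightarrow U) \oplus (Z \land V) = \text{False} \oplus \text{False} = \text{False}
V \oplus Z = \text{False} \oplus \text{False} = \text{False}
X \land U = \text{True} \land \text{True} = \text{True}
\lnot (X \land U) = \lnot \text{True} = \text{False}
\lnot (X \land U) \leftrightarrow Z = \text{False} \leftrightarrow \text{False} = \text{True}
V \to (\lnot (X \land U) \leftrightarrow Z) = \text{False} \to \text{True} = \text{True}
(V \oplus Z) \oplus (V \to (\lnot (X \land U) \leftrightarrow Z)) = \text{False} \oplus \text{True} = \text{True}
\lnot ((V \oplus Z) \oplus (V \to (\lnot (X \land U) \leftrightarrow Z))) = \lnot \text{True} = \text{False}
((V \leftrightarrow U) \oplus (Z \land V)) \lor \lnot ((V \oplus Z) \oplus (V \to (\lnot (X \land U) \leftrightarrow Z))) = \text{False} \lor \text{False} = \text{False}
X \leftrightarrow U = \text{True} \leftrightarrow \text{True} = \text{True}
U \leftrightarrow (X \leftrightarrow U) = \text{True} \leftrightarrow \text{True} = \text{True}
Z \to (U \leftrightarrow (X \leftrightarrow U)) = \text{False} \to \text{True} = \text{True}
(((V \leftrightarrow U) \oplus (Z \land V)) \lor \lnot ((V \oplus Z) \oplus (V \to (\lnot (X \land U) \leftrightarrow Z)))) \leftrightarrow (Z \to (U \leftrightarrow (X \leftrightarrow U))) = \text{False} \leftrightarrow \text{True} = \text{False}
V \oplus Z = \text{False} \oplus \text{False} = \text{False}
(V \oplus Z) \lor X = \text{False} \lor \text{True} = \text{True}
((((V \leftrightarrow U) \oplus (Z \land V)) \lor \lnot ((V \oplus Z) \oplus (V \to (\lnot (X \land U) \leftrightarrow Z)))) \leftrightarrow (Z \to (U \leftrightarrow (X \leftrightarrow U)))) \to ((V \oplus Z) \lor X) = \text{False} \to \text{True} = \text{True}

\text{True}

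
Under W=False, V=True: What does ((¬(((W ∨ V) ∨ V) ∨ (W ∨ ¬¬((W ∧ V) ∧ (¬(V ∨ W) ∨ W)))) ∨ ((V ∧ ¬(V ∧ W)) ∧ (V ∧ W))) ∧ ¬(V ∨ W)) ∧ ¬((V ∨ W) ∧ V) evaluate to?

False

W ∨ V = False ∨ True = True
(W ∨ V) ∨ V = True ∨ True = True
W ∧ V = False ∧ True = False
V ∨ W = True ∨ False = True
¬(V ∨ W) = ¬True = False
¬(V ∨ W) ∨ W = False ∨ False = False
(W ∧ V) ∧ (¬(V ∨ W) ∨ W) = False ∧ False = False
¬((W ∧ V) ∧ (¬(V ∨ W) ∨ W)) = ¬False = True
¬¬((W ∧ V) ∧ (¬(V ∨ W) ∨ W)) = ¬True = False
W ∨ ¬¬((W ∧ V) ∧ (¬(V ∨ W) ∨ W)) = False ∨ False = False
((W ∨ V) ∨ V) ∨ (W ∨ ¬¬((W ∧ V) ∧ (¬(V ∨ W) ∨ W))) = True ∨ False = True
¬(((W ∨ V) ∨ V) ∨ (W ∨ ¬¬((W ∧ V) ∧ (¬(V ∨ W) ∨ W)))) = ¬True = False
V ∧ W = True ∧ False = False
¬(V ∧ W) = ¬False = True
V ∧ ¬(V ∧ W) = True ∧ True = True
V ∧ W = True ∧ False = False
(V ∧ ¬(V ∧ W)) ∧ (V ∧ W) = True ∧ False = False
¬(((W ∨ V) ∨ V) ∨ (W ∨ ¬¬((W ∧ V) ∧ (¬(V ∨ W) ∨ W)))) ∨ ((V ∧ ¬(V ∧ W)) ∧ (V ∧ W)) = False ∨ False = False
V ∨ W = True ∨ False = True
¬(V ∨ W) = ¬True = False
(¬(((W ∨ V) ∨ V) ∨ (W ∨ ¬¬((W ∧ V) ∧ (¬(V ∨ W) ∨ W)))) ∨ ((V ∧ ¬(V ∧ W)) ∧ (V ∧ W))) ∧ ¬(V ∨ W) = False ∧ False = False
V ∨ W = True ∨ False = True
(V ∨ W) ∧ V = True ∧ True = True
¬((V ∨ W) ∧ V) = ¬True = False
((¬(((W ∨ V) ∨ V) ∨ (W ∨ ¬¬((W ∧ V) ∧ (¬(V ∨ W) ∨ W)))) ∨ ((V ∧ ¬(V ∧ W)) ∧ (V ∧ W))) ∧ ¬(V ∨ W)) ∧ ¬((V ∨ W) ∧ V) = False ∧ False = False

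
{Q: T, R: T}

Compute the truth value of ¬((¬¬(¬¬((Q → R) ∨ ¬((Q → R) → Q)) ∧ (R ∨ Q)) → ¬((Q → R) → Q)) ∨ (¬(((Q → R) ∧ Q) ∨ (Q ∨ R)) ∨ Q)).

F

Q → R = T → T = T
Q → R = T → T = T
(Q → R) → Q = T → T = T
¬((Q → R) → Q) = ¬T = F
(Q → R) ∨ ¬((Q → R) → Q) = T ∨ F = T
¬((Q → R) ∨ ¬((Q → R) → Q)) = ¬T = F
¬¬((Q → R) ∨ ¬((Q → R) → Q)) = ¬F = T
R ∨ Q = T ∨ T = T
¬¬((Q → R) ∨ ¬((Q → R) → Q)) ∧ (R ∨ Q) = T ∧ T = T
¬(¬¬((Q → R) ∨ ¬((Q → R) → Q)) ∧ (R ∨ Q)) = ¬T = F
¬¬(¬¬((Q → R) ∨ ¬((Q → R) → Q)) ∧ (R ∨ Q)) = ¬F = T
Q → R = T → T = T
(Q → R) → Q = T → T = T
¬((Q → R) → Q) = ¬T = F
¬¬(¬¬((Q → R) ∨ ¬((Q → R) → Q)) ∧ (R ∨ Q)) → ¬((Q → R) → Q) = T → F = F
Q → R = T → T = T
(Q → R) ∧ Q = T ∧ T = T
Q ∨ R = T ∨ T = T
((Q → R) ∧ Q) ∨ (Q ∨ R) = T ∨ T = T
¬(((Q → R) ∧ Q) ∨ (Q ∨ R)) = ¬T = F
¬(((Q → R) ∧ Q) ∨ (Q ∨ R)) ∨ Q = F ∨ T = T
(¬¬(¬¬((Q → R) ∨ ¬((Q → R) → Q)) ∧ (R ∨ Q)) → ¬((Q → R) → Q)) ∨ (¬(((Q → R) ∧ Q) ∨ (Q ∨ R)) ∨ Q) = F ∨ T = T
¬((¬¬(¬¬((Q → R) ∨ ¬((Q → R) → Q)) ∧ (R ∨ Q)) → ¬((Q → R) → Q)) ∨ (¬(((Q → R) ∧ Q) ∨ (Q ∨ R)) ∨ Q)) = ¬T = F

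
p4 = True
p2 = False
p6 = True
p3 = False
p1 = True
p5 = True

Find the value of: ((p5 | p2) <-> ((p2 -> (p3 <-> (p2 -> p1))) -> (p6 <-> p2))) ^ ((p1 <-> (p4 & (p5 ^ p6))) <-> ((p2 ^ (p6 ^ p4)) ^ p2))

True

p5 | p2 = True | False = True
p2 -> p1 = False -> True = True
p3 <-> (p2 -> p1) = False <-> True = False
p2 -> (p3 <-> (p2 -> p1)) = False -> False = True
p6 <-> p2 = True <-> False = False
(p2 -> (p3 <-> (p2 -> p1))) -> (p6 <-> p2) = True -> False = False
(p5 | p2) <-> ((p2 -> (p3 <-> (p2 -> p1))) -> (p6 <-> p2)) = True <-> False = False
p5 ^ p6 = True ^ True = False
p4 & (p5 ^ p6) = True & False = False
p1 <-> (p4 & (p5 ^ p6)) = True <-> False = False
p6 ^ p4 = True ^ True = False
p2 ^ (p6 ^ p4) = False ^ False = False
(p2 ^ (p6 ^ p4)) ^ p2 = False ^ False = False
(p1 <-> (p4 & (p5 ^ p6))) <-> ((p2 ^ (p6 ^ p4)) ^ p2) = False <-> False = True
((p5 | p2) <-> ((p2 -> (p3 <-> (p2 -> p1))) -> (p6 <-> p2))) ^ ((p1 <-> (p4 & (p5 ^ p6))) <-> ((p2 ^ (p6 ^ p4)) ^ p2)) = False ^ True = True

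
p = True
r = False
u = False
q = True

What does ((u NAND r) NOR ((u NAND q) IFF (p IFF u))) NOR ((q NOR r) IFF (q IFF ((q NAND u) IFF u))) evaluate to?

u NAND r = False NAND False = True
u NAND q = False NAND True = True
p IFF u = True IFF False = False
(u NAND q) IFF (p IFF u) = True IFF False = False
(u NAND r) NOR ((u NAND q) IFF (p IFF u)) = True NOR False = False
q NOR r = True NOR False = False
q NAND u = True NAND False = True
(q NAND u) IFF u = True IFF False = False
q IFF ((q NAND u) IFF u) = True IFF False = False
(q NOR r) IFF (q IFF ((q NAND u) IFF u)) = False IFF False = True
((u NAND r) NOR ((u NAND q) IFF (p IFF u))) NOR ((q NOR r) IFF (q IFF ((q NAND u) IFF u))) = False NOR True = False

False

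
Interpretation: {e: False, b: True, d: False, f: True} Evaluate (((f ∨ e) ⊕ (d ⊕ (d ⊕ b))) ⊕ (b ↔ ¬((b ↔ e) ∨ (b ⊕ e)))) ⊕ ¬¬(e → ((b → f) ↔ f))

True

Substituting e=False, b=True, d=False, f=True:
f ∨ e = True ∨ False = True
d ⊕ b = False ⊕ True = True
d ⊕ (d ⊕ b) = False ⊕ True = True
(f ∨ e) ⊕ (d ⊕ (d ⊕ b)) = True ⊕ True = False
b ↔ e = True ↔ False = False
b ⊕ e = True ⊕ False = True
(b ↔ e) ∨ (b ⊕ e) = False ∨ True = True
¬((b ↔ e) ∨ (b ⊕ e)) = ¬True = False
b ↔ ¬((b ↔ e) ∨ (b ⊕ e)) = True ↔ False = False
((f ∨ e) ⊕ (d ⊕ (d ⊕ b))) ⊕ (b ↔ ¬((b ↔ e) ∨ (b ⊕ e))) = False ⊕ False = False
b → f = True → True = True
(b → f) ↔ f = True ↔ True = True
e → ((b → f) ↔ f) = False → True = True
¬(e → ((b → f) ↔ f)) = ¬True = False
¬¬(e → ((b → f) ↔ f)) = ¬False = True
(((f ∨ e) ⊕ (d ⊕ (d ⊕ b))) ⊕ (b ↔ ¬((b ↔ e) ∨ (b ⊕ e)))) ⊕ ¬¬(e → ((b → f) ↔ f)) = False ⊕ True = True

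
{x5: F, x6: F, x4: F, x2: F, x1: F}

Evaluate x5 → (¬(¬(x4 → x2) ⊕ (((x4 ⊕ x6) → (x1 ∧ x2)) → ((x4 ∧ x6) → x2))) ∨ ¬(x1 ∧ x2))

T

Substituting x5=F, x6=F, x4=F, x2=F, x1=F:
x4 → x2 = F → F = T
¬(x4 → x2) = ¬T = F
x4 ⊕ x6 = F ⊕ F = F
x1 ∧ x2 = F ∧ F = F
(x4 ⊕ x6) → (x1 ∧ x2) = F → F = T
x4 ∧ x6 = F ∧ F = F
(x4 ∧ x6) → x2 = F → F = T
((x4 ⊕ x6) → (x1 ∧ x2)) → ((x4 ∧ x6) → x2) = T → T = T
¬(x4 → x2) ⊕ (((x4 ⊕ x6) → (x1 ∧ x2)) → ((x4 ∧ x6) → x2)) = F ⊕ T = T
¬(¬(x4 → x2) ⊕ (((x4 ⊕ x6) → (x1 ∧ x2)) → ((x4 ∧ x6) → x2))) = ¬T = F
x1 ∧ x2 = F ∧ F = F
¬(x1 ∧ x2) = ¬F = T
¬(¬(x4 → x2) ⊕ (((x4 ⊕ x6) → (x1 ∧ x2)) → ((x4 ∧ x6) → x2))) ∨ ¬(x1 ∧ x2) = F ∨ T = T
x5 → (¬(¬(x4 → x2) ⊕ (((x4 ⊕ x6) → (x1 ∧ x2)) → ((x4 ∧ x6) → x2))) ∨ ¬(x1 ∧ x2)) = F → T = T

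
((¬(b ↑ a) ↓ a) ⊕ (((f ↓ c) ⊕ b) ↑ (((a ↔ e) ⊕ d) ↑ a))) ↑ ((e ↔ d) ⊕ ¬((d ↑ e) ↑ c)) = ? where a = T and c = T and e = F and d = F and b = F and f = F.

b ↑ a = F ↑ T = T
¬(b ↑ a) = ¬T = F
¬(b ↑ a) ↓ a = F ↓ T = F
f ↓ c = F ↓ T = F
(f ↓ c) ⊕ b = F ⊕ F = F
a ↔ e = T ↔ F = F
(a ↔ e) ⊕ d = F ⊕ F = F
((a ↔ e) ⊕ d) ↑ a = F ↑ T = T
((f ↓ c) ⊕ b) ↑ (((a ↔ e) ⊕ d) ↑ a) = F ↑ T = T
(¬(b ↑ a) ↓ a) ⊕ (((f ↓ c) ⊕ b) ↑ (((a ↔ e) ⊕ d) ↑ a)) = F ⊕ T = T
e ↔ d = F ↔ F = T
d ↑ e = F ↑ F = T
(d ↑ e) ↑ c = T ↑ T = F
¬((d ↑ e) ↑ c) = ¬F = T
(e ↔ d) ⊕ ¬((d ↑ e) ↑ c) = T ⊕ T = F
((¬(b ↑ a) ↓ a) ⊕ (((f ↓ c) ⊕ b) ↑ (((a ↔ e) ⊕ d) ↑ a))) ↑ ((e ↔ d) ⊕ ¬((d ↑ e) ↑ c)) = T ↑ F = T

T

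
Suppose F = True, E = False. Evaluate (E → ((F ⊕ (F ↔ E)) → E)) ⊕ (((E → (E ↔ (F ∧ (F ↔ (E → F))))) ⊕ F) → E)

F ↔ E = True ↔ False = False
F ⊕ (F ↔ E) = True ⊕ False = True
(F ⊕ (F ↔ E)) → E = True → False = False
E → ((F ⊕ (F ↔ E)) → E) = False → False = True
E → F = False → True = True
F ↔ (E → F) = True ↔ True = True
F ∧ (F ↔ (E → F)) = True ∧ True = True
E ↔ (F ∧ (F ↔ (E → F))) = False ↔ True = False
E → (E ↔ (F ∧ (F ↔ (E → F)))) = False → False = True
(E → (E ↔ (F ∧ (F ↔ (E → F))))) ⊕ F = True ⊕ True = False
((E → (E ↔ (F ∧ (F ↔ (E → F))))) ⊕ F) → E = False → False = True
(E → ((F ⊕ (F ↔ E)) → E)) ⊕ (((E → (E ↔ (F ∧ (F ↔ (E → F))))) ⊕ F) → E) = True ⊕ True = False

False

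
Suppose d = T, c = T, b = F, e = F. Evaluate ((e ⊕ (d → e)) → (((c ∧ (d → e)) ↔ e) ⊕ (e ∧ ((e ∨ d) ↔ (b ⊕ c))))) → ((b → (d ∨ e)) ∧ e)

F

d → e = T → F = F
e ⊕ (d → e) = F ⊕ F = F
d → e = T → F = F
c ∧ (d → e) = T ∧ F = F
(c ∧ (d → e)) ↔ e = F ↔ F = T
e ∨ d = F ∨ T = T
b ⊕ c = F ⊕ T = T
(e ∨ d) ↔ (b ⊕ c) = T ↔ T = T
e ∧ ((e ∨ d) ↔ (b ⊕ c)) = F ∧ T = F
((c ∧ (d → e)) ↔ e) ⊕ (e ∧ ((e ∨ d) ↔ (b ⊕ c))) = T ⊕ F = T
(e ⊕ (d → e)) → (((c ∧ (d → e)) ↔ e) ⊕ (e ∧ ((e ∨ d) ↔ (b ⊕ c)))) = F → T = T
d ∨ e = T ∨ F = T
b → (d ∨ e) = F → T = T
(b → (d ∨ e)) ∧ e = T ∧ F = F
((e ⊕ (d → e)) → (((c ∧ (d → e)) ↔ e) ⊕ (e ∧ ((e ∨ d) ↔ (b ⊕ c))))) → ((b → (d ∨ e)) ∧ e) = T → F = F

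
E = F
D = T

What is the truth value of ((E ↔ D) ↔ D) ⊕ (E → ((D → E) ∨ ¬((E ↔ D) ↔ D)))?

E ↔ D = F ↔ T = F
(E ↔ D) ↔ D = F ↔ T = F
D → E = T → F = F
E ↔ D = F ↔ T = F
(E ↔ D) ↔ D = F ↔ T = F
¬((E ↔ D) ↔ D) = ¬F = T
(D → E) ∨ ¬((E ↔ D) ↔ D) = F ∨ T = T
E → ((D → E) ∨ ¬((E ↔ D) ↔ D)) = F → T = T
((E ↔ D) ↔ D) ⊕ (E → ((D → E) ∨ ¬((E ↔ D) ↔ D))) = F ⊕ T = T

T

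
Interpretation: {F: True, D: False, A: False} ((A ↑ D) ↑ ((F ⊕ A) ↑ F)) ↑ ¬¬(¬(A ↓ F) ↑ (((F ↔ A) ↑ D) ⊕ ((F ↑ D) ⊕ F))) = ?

A ↑ D = False ↑ False = True
F ⊕ A = True ⊕ False = True
(F ⊕ A) ↑ F = True ↑ True = False
(A ↑ D) ↑ ((F ⊕ A) ↑ F) = True ↑ False = True
A ↓ F = False ↓ True = False
¬(A ↓ F) = ¬False = True
F ↔ A = True ↔ False = False
(F ↔ A) ↑ D = False ↑ False = True
F ↑ D = True ↑ False = True
(F ↑ D) ⊕ F = True ⊕ True = False
((F ↔ A) ↑ D) ⊕ ((F ↑ D) ⊕ F) = True ⊕ False = True
¬(A ↓ F) ↑ (((F ↔ A) ↑ D) ⊕ ((F ↑ D) ⊕ F)) = True ↑ True = False
¬(¬(A ↓ F) ↑ (((F ↔ A) ↑ D) ⊕ ((F ↑ D) ⊕ F))) = ¬False = True
¬¬(¬(A ↓ F) ↑ (((F ↔ A) ↑ D) ⊕ ((F ↑ D) ⊕ F))) = ¬True = False
((A ↑ D) ↑ ((F ⊕ A) ↑ F)) ↑ ¬¬(¬(A ↓ F) ↑ (((F ↔ A) ↑ D) ⊕ ((F ↑ D) ⊕ F))) = True ↑ False = True

True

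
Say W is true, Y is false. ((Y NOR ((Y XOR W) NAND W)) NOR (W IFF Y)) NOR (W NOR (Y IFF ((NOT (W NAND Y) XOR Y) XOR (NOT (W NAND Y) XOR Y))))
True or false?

true

Substituting W=true, Y=false:
Y XOR W = false XOR true = true
(Y XOR W) NAND W = true NAND true = false
Y NOR ((Y XOR W) NAND W) = false NOR false = true
W IFF Y = true IFF false = false
(Y NOR ((Y XOR W) NAND W)) NOR (W IFF Y) = true NOR false = false
W NAND Y = true NAND false = true
NOT (W NAND Y) = NOT true = false
NOT (W NAND Y) XOR Y = false XOR false = false
W NAND Y = true NAND false = true
NOT (W NAND Y) = NOT true = false
NOT (W NAND Y) XOR Y = false XOR false = false
(NOT (W NAND Y) XOR Y) XOR (NOT (W NAND Y) XOR Y) = false XOR false = false
Y IFF ((NOT (W NAND Y) XOR Y) XOR (NOT (W NAND Y) XOR Y)) = false IFF false = true
W NOR (Y IFF ((NOT (W NAND Y) XOR Y) XOR (NOT (W NAND Y) XOR Y))) = true NOR true = false
((Y NOR ((Y XOR W) NAND W)) NOR (W IFF Y)) NOR (W NOR (Y IFF ((NOT (W NAND Y) XOR Y) XOR (NOT (W NAND Y) XOR Y)))) = false NOR false = true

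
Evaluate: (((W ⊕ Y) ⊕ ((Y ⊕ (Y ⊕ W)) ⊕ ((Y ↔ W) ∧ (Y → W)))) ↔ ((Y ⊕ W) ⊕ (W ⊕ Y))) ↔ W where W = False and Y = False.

W ⊕ Y = False ⊕ False = False
Y ⊕ W = False ⊕ False = False
Y ⊕ (Y ⊕ W) = False ⊕ False = False
Y ↔ W = False ↔ False = True
Y → W = False → False = True
(Y ↔ W) ∧ (Y → W) = True ∧ True = True
(Y ⊕ (Y ⊕ W)) ⊕ ((Y ↔ W) ∧ (Y → W)) = False ⊕ True = True
(W ⊕ Y) ⊕ ((Y ⊕ (Y ⊕ W)) ⊕ ((Y ↔ W) ∧ (Y → W))) = False ⊕ True = True
Y ⊕ W = False ⊕ False = False
W ⊕ Y = False ⊕ False = False
(Y ⊕ W) ⊕ (W ⊕ Y) = False ⊕ False = False
((W ⊕ Y) ⊕ ((Y ⊕ (Y ⊕ W)) ⊕ ((Y ↔ W) ∧ (Y → W)))) ↔ ((Y ⊕ W) ⊕ (W ⊕ Y)) = True ↔ False = False
(((W ⊕ Y) ⊕ ((Y ⊕ (Y ⊕ W)) ⊕ ((Y ↔ W) ∧ (Y → W)))) ↔ ((Y ⊕ W) ⊕ (W ⊕ Y))) ↔ W = False ↔ False = True

True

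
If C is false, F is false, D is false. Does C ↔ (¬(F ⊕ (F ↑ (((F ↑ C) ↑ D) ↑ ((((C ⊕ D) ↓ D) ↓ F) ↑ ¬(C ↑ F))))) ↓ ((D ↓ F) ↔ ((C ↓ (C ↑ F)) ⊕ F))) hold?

Substituting C=False, F=False, D=False:
F ↑ C = False ↑ False = True
(F ↑ C) ↑ D = True ↑ False = True
C ⊕ D = False ⊕ False = False
(C ⊕ D) ↓ D = False ↓ False = True
((C ⊕ D) ↓ D) ↓ F = True ↓ False = False
C ↑ F = False ↑ False = True
¬(C ↑ F) = ¬True = False
(((C ⊕ D) ↓ D) ↓ F) ↑ ¬(C ↑ F) = False ↑ False = True
((F ↑ C) ↑ D) ↑ ((((C ⊕ D) ↓ D) ↓ F) ↑ ¬(C ↑ F)) = True ↑ True = False
F ↑ (((F ↑ C) ↑ D) ↑ ((((C ⊕ D) ↓ D) ↓ F) ↑ ¬(C ↑ F))) = False ↑ False = True
F ⊕ (F ↑ (((F ↑ C) ↑ D) ↑ ((((C ⊕ D) ↓ D) ↓ F) ↑ ¬(C ↑ F)))) = False ⊕ True = True
¬(F ⊕ (F ↑ (((F ↑ C) ↑ D) ↑ ((((C ⊕ D) ↓ D) ↓ F) ↑ ¬(C ↑ F))))) = ¬True = False
D ↓ F = False ↓ False = True
C ↑ F = False ↑ False = True
C ↓ (C ↑ F) = False ↓ True = False
(C ↓ (C ↑ F)) ⊕ F = False ⊕ False = False
(D ↓ F) ↔ ((C ↓ (C ↑ F)) ⊕ F) = True ↔ False = False
¬(F ⊕ (F ↑ (((F ↑ C) ↑ D) ↑ ((((C ⊕ D) ↓ D) ↓ F) ↑ ¬(C ↑ F))))) ↓ ((D ↓ F) ↔ ((C ↓ (C ↑ F)) ⊕ F)) = False ↓ False = True
C ↔ (¬(F ⊕ (F ↑ (((F ↑ C) ↑ D) ↑ ((((C ⊕ D) ↓ D) ↓ F) ↑ ¬(C ↑ F))))) ↓ ((D ↓ F) ↔ ((C ↓ (C ↑ F)) ⊕ F))) = False ↔ True = False

False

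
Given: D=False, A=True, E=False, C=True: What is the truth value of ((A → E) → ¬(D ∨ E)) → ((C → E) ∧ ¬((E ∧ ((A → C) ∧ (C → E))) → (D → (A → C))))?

False

A → E = True → False = False
D ∨ E = False ∨ False = False
¬(D ∨ E) = ¬False = True
(A → E) → ¬(D ∨ E) = False → True = True
C → E = True → False = False
A → C = True → True = True
C → E = True → False = False
(A → C) ∧ (C → E) = True ∧ False = False
E ∧ ((A → C) ∧ (C → E)) = False ∧ False = False
A → C = True → True = True
D → (A → C) = False → True = True
(E ∧ ((A → C) ∧ (C → E))) → (D → (A → C)) = False → True = True
¬((E ∧ ((A → C) ∧ (C → E))) → (D → (A → C))) = ¬True = False
(C → E) ∧ ¬((E ∧ ((A → C) ∧ (C → E))) → (D → (A → C))) = False ∧ False = False
((A → E) → ¬(D ∨ E)) → ((C → E) ∧ ¬((E ∧ ((A → C) ∧ (C → E))) → (D → (A → C)))) = True → False = False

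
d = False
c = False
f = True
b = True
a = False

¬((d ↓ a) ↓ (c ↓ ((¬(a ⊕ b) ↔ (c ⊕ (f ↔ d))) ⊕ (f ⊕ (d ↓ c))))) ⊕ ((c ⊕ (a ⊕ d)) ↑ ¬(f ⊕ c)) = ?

False

d ↓ a = False ↓ False = True
a ⊕ b = False ⊕ True = True
¬(a ⊕ b) = ¬True = False
f ↔ d = True ↔ False = False
c ⊕ (f ↔ d) = False ⊕ False = False
¬(a ⊕ b) ↔ (c ⊕ (f ↔ d)) = False ↔ False = True
d ↓ c = False ↓ False = True
f ⊕ (d ↓ c) = True ⊕ True = False
(¬(a ⊕ b) ↔ (c ⊕ (f ↔ d))) ⊕ (f ⊕ (d ↓ c)) = True ⊕ False = True
c ↓ ((¬(a ⊕ b) ↔ (c ⊕ (f ↔ d))) ⊕ (f ⊕ (d ↓ c))) = False ↓ True = False
(d ↓ a) ↓ (c ↓ ((¬(a ⊕ b) ↔ (c ⊕ (f ↔ d))) ⊕ (f ⊕ (d ↓ c)))) = True ↓ False = False
¬((d ↓ a) ↓ (c ↓ ((¬(a ⊕ b) ↔ (c ⊕ (f ↔ d))) ⊕ (f ⊕ (d ↓ c))))) = ¬False = True
a ⊕ d = False ⊕ False = False
c ⊕ (a ⊕ d) = False ⊕ False = False
f ⊕ c = True ⊕ False = True
¬(f ⊕ c) = ¬True = False
(c ⊕ (a ⊕ d)) ↑ ¬(f ⊕ c) = False ↑ False = True
¬((d ↓ a) ↓ (c ↓ ((¬(a ⊕ b) ↔ (c ⊕ (f ↔ d))) ⊕ (f ⊕ (d ↓ c))))) ⊕ ((c ⊕ (a ⊕ d)) ↑ ¬(f ⊕ c)) = True ⊕ True = False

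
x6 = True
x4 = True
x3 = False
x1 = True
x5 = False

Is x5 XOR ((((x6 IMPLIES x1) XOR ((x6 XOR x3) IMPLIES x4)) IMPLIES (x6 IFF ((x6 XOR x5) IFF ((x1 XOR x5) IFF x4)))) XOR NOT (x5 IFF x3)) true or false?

True

x6 IMPLIES x1 = True IMPLIES True = True
x6 XOR x3 = True XOR False = True
(x6 XOR x3) IMPLIES x4 = True IMPLIES True = True
(x6 IMPLIES x1) XOR ((x6 XOR x3) IMPLIES x4) = True XOR True = False
x6 XOR x5 = True XOR False = True
x1 XOR x5 = True XOR False = True
(x1 XOR x5) IFF x4 = True IFF True = True
(x6 XOR x5) IFF ((x1 XOR x5) IFF x4) = True IFF True = True
x6 IFF ((x6 XOR x5) IFF ((x1 XOR x5) IFF x4)) = True IFF True = True
((x6 IMPLIES x1) XOR ((x6 XOR x3) IMPLIES x4)) IMPLIES (x6 IFF ((x6 XOR x5) IFF ((x1 XOR x5) IFF x4))) = False IMPLIES True = True
x5 IFF x3 = False IFF False = True
NOT (x5 IFF x3) = NOT True = False
(((x6 IMPLIES x1) XOR ((x6 XOR x3) IMPLIES x4)) IMPLIES (x6 IFF ((x6 XOR x5) IFF ((x1 XOR x5) IFF x4)))) XOR NOT (x5 IFF x3) = True XOR False = True
x5 XOR ((((x6 IMPLIES x1) XOR ((x6 XOR x3) IMPLIES x4)) IMPLIES (x6 IFF ((x6 XOR x5) IFF ((x1 XOR x5) IFF x4)))) XOR NOT (x5 IFF x3)) = False XOR True = True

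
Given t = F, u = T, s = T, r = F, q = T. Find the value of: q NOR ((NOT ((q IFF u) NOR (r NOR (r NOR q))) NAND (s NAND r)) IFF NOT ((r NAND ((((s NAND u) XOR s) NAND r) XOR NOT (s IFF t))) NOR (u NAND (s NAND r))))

Substituting t=F, u=T, s=T, r=F, q=T:
q IFF u = T IFF T = T
r NOR q = F NOR T = F
r NOR (r NOR q) = F NOR F = T
(q IFF u) NOR (r NOR (r NOR q)) = T NOR T = F
NOT ((q IFF u) NOR (r NOR (r NOR q))) = NOT F = T
s NAND r = T NAND F = T
NOT ((q IFF u) NOR (r NOR (r NOR q))) NAND (s NAND r) = T NAND T = F
s NAND u = T NAND T = F
(s NAND u) XOR s = F XOR T = T
((s NAND u) XOR s) NAND r = T NAND F = T
s IFF t = T IFF F = F
NOT (s IFF t) = NOT F = T
(((s NAND u) XOR s) NAND r) XOR NOT (s IFF t) = T XOR T = F
r NAND ((((s NAND u) XOR s) NAND r) XOR NOT (s IFF t)) = F NAND F = T
s NAND r = T NAND F = T
u NAND (s NAND r) = T NAND T = F
(r NAND ((((s NAND u) XOR s) NAND r) XOR NOT (s IFF t))) NOR (u NAND (s NAND r)) = T NOR F = F
NOT ((r NAND ((((s NAND u) XOR s) NAND r) XOR NOT (s IFF t))) NOR (u NAND (s NAND r))) = NOT F = T
(NOT ((q IFF u) NOR (r NOR (r NOR q))) NAND (s NAND r)) IFF NOT ((r NAND ((((s NAND u) XOR s) NAND r) XOR NOT (s IFF t))) NOR (u NAND (s NAND r))) = F IFF T = F
q NOR ((NOT ((q IFF u) NOR (r NOR (r NOR q))) NAND (s NAND r)) IFF NOT ((r NAND ((((s NAND u) XOR s) NAND r) XOR NOT (s IFF t))) NOR (u NAND (s NAND r)))) = T NOR F = F

F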